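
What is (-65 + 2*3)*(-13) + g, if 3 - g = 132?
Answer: 638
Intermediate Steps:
g = -129 (g = 3 - 1*132 = 3 - 132 = -129)
(-65 + 2*3)*(-13) + g = (-65 + 2*3)*(-13) - 129 = (-65 + 6)*(-13) - 129 = -59*(-13) - 129 = 767 - 129 = 638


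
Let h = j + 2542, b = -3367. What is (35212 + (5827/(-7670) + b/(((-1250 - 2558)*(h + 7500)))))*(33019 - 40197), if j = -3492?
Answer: -345374561588997243/1366487200 ≈ -2.5275e+8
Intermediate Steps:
h = -950 (h = -3492 + 2542 = -950)
(35212 + (5827/(-7670) + b/(((-1250 - 2558)*(h + 7500)))))*(33019 - 40197) = (35212 + (5827/(-7670) - 3367*1/((-1250 - 2558)*(-950 + 7500))))*(33019 - 40197) = (35212 + (5827*(-1/7670) - 3367/((-3808*6550))))*(-7178) = (35212 + (-5827/7670 - 3367/(-24942400)))*(-7178) = (35212 + (-5827/7670 - 3367*(-1/24942400)))*(-7178) = (35212 + (-5827/7670 + 481/3563200))*(-7178) = (35212 - 2075907713/2732974400)*(-7178) = (96231418665087/2732974400)*(-7178) = -345374561588997243/1366487200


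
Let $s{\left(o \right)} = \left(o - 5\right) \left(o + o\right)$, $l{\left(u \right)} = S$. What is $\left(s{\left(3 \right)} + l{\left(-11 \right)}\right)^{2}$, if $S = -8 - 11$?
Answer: $961$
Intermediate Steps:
$S = -19$
$l{\left(u \right)} = -19$
$s{\left(o \right)} = 2 o \left(-5 + o\right)$ ($s{\left(o \right)} = \left(-5 + o\right) 2 o = 2 o \left(-5 + o\right)$)
$\left(s{\left(3 \right)} + l{\left(-11 \right)}\right)^{2} = \left(2 \cdot 3 \left(-5 + 3\right) - 19\right)^{2} = \left(2 \cdot 3 \left(-2\right) - 19\right)^{2} = \left(-12 - 19\right)^{2} = \left(-31\right)^{2} = 961$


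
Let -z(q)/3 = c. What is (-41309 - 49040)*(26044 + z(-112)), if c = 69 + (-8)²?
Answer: -2317000105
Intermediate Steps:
c = 133 (c = 69 + 64 = 133)
z(q) = -399 (z(q) = -3*133 = -399)
(-41309 - 49040)*(26044 + z(-112)) = (-41309 - 49040)*(26044 - 399) = -90349*25645 = -2317000105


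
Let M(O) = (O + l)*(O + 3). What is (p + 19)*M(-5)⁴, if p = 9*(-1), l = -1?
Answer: 207360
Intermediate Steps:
M(O) = (-1 + O)*(3 + O) (M(O) = (O - 1)*(O + 3) = (-1 + O)*(3 + O))
p = -9
(p + 19)*M(-5)⁴ = (-9 + 19)*(-3 + (-5)² + 2*(-5))⁴ = 10*(-3 + 25 - 10)⁴ = 10*12⁴ = 10*20736 = 207360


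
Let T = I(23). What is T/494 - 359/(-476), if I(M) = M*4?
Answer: 110569/117572 ≈ 0.94044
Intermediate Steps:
I(M) = 4*M
T = 92 (T = 4*23 = 92)
T/494 - 359/(-476) = 92/494 - 359/(-476) = 92*(1/494) - 359*(-1/476) = 46/247 + 359/476 = 110569/117572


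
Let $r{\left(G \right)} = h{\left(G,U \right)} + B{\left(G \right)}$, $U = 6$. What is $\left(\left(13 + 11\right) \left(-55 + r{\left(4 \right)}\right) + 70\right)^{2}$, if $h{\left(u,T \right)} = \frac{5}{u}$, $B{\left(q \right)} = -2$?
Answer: $1607824$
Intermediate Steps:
$r{\left(G \right)} = -2 + \frac{5}{G}$ ($r{\left(G \right)} = \frac{5}{G} - 2 = -2 + \frac{5}{G}$)
$\left(\left(13 + 11\right) \left(-55 + r{\left(4 \right)}\right) + 70\right)^{2} = \left(\left(13 + 11\right) \left(-55 - \left(2 - \frac{5}{4}\right)\right) + 70\right)^{2} = \left(24 \left(-55 + \left(-2 + 5 \cdot \frac{1}{4}\right)\right) + 70\right)^{2} = \left(24 \left(-55 + \left(-2 + \frac{5}{4}\right)\right) + 70\right)^{2} = \left(24 \left(-55 - \frac{3}{4}\right) + 70\right)^{2} = \left(24 \left(- \frac{223}{4}\right) + 70\right)^{2} = \left(-1338 + 70\right)^{2} = \left(-1268\right)^{2} = 1607824$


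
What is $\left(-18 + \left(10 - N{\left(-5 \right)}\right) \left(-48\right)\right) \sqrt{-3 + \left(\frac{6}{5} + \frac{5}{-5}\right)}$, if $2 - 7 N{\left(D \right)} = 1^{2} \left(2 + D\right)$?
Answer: $- \frac{3246 i \sqrt{70}}{35} \approx - 775.94 i$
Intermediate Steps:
$N{\left(D \right)} = - \frac{D}{7}$ ($N{\left(D \right)} = \frac{2}{7} - \frac{1^{2} \left(2 + D\right)}{7} = \frac{2}{7} - \frac{1 \left(2 + D\right)}{7} = \frac{2}{7} - \frac{2 + D}{7} = \frac{2}{7} - \left(\frac{2}{7} + \frac{D}{7}\right) = - \frac{D}{7}$)
$\left(-18 + \left(10 - N{\left(-5 \right)}\right) \left(-48\right)\right) \sqrt{-3 + \left(\frac{6}{5} + \frac{5}{-5}\right)} = \left(-18 + \left(10 - \left(- \frac{1}{7}\right) \left(-5\right)\right) \left(-48\right)\right) \sqrt{-3 + \left(\frac{6}{5} + \frac{5}{-5}\right)} = \left(-18 + \left(10 - \frac{5}{7}\right) \left(-48\right)\right) \sqrt{-3 + \left(6 \cdot \frac{1}{5} + 5 \left(- \frac{1}{5}\right)\right)} = \left(-18 + \left(10 - \frac{5}{7}\right) \left(-48\right)\right) \sqrt{-3 + \left(\frac{6}{5} - 1\right)} = \left(-18 + \frac{65}{7} \left(-48\right)\right) \sqrt{-3 + \frac{1}{5}} = \left(-18 - \frac{3120}{7}\right) \sqrt{- \frac{14}{5}} = - \frac{3246 \frac{i \sqrt{70}}{5}}{7} = - \frac{3246 i \sqrt{70}}{35}$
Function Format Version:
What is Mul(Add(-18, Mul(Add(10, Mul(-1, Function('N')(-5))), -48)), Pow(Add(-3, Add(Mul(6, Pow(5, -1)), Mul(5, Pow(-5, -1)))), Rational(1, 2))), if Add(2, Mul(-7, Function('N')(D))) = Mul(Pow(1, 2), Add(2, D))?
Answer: Mul(Rational(-3246, 35), I, Pow(70, Rational(1, 2))) ≈ Mul(-775.94, I)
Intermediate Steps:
Function('N')(D) = Mul(Rational(-1, 7), D) (Function('N')(D) = Add(Rational(2, 7), Mul(Rational(-1, 7), Mul(Pow(1, 2), Add(2, D)))) = Add(Rational(2, 7), Mul(Rational(-1, 7), Mul(1, Add(2, D)))) = Add(Rational(2, 7), Mul(Rational(-1, 7), Add(2, D))) = Add(Rational(2, 7), Add(Rational(-2, 7), Mul(Rational(-1, 7), D))) = Mul(Rational(-1, 7), D))
Mul(Add(-18, Mul(Add(10, Mul(-1, Function('N')(-5))), -48)), Pow(Add(-3, Add(Mul(6, Pow(5, -1)), Mul(5, Pow(-5, -1)))), Rational(1, 2))) = Mul(Add(-18, Mul(Add(10, Mul(-1, Mul(Rational(-1, 7), -5))), -48)), Pow(Add(-3, Add(Mul(6, Pow(5, -1)), Mul(5, Pow(-5, -1)))), Rational(1, 2))) = Mul(Add(-18, Mul(Add(10, Mul(-1, Rational(5, 7))), -48)), Pow(Add(-3, Add(Mul(6, Rational(1, 5)), Mul(5, Rational(-1, 5)))), Rational(1, 2))) = Mul(Add(-18, Mul(Add(10, Rational(-5, 7)), -48)), Pow(Add(-3, Add(Rational(6, 5), -1)), Rational(1, 2))) = Mul(Add(-18, Mul(Rational(65, 7), -48)), Pow(Add(-3, Rational(1, 5)), Rational(1, 2))) = Mul(Add(-18, Rational(-3120, 7)), Pow(Rational(-14, 5), Rational(1, 2))) = Mul(Rational(-3246, 7), Mul(Rational(1, 5), I, Pow(70, Rational(1, 2)))) = Mul(Rational(-3246, 35), I, Pow(70, Rational(1, 2)))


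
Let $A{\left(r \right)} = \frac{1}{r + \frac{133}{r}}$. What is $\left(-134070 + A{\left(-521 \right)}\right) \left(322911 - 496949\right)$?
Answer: $\frac{3168355411594319}{135787} \approx 2.3333 \cdot 10^{10}$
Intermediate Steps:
$\left(-134070 + A{\left(-521 \right)}\right) \left(322911 - 496949\right) = \left(-134070 - \frac{521}{133 + \left(-521\right)^{2}}\right) \left(322911 - 496949\right) = \left(-134070 - \frac{521}{133 + 271441}\right) \left(-174038\right) = \left(-134070 - \frac{521}{271574}\right) \left(-174038\right) = \left(- \frac{36409926701}{271574}\right) \left(-174038\right) = \frac{3168355411594319}{135787}$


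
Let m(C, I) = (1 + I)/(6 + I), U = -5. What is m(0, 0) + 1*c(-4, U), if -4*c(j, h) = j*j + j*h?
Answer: -53/6 ≈ -8.8333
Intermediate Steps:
c(j, h) = -j**2/4 - h*j/4 (c(j, h) = -(j*j + j*h)/4 = -(j**2 + h*j)/4 = -j**2/4 - h*j/4)
m(C, I) = (1 + I)/(6 + I)
m(0, 0) + 1*c(-4, U) = (1 + 0)/(6 + 0) + 1*(-1/4*(-4)*(-5 - 4)) = 1/6 + 1*(-1/4*(-4)*(-9)) = (1/6)*1 + 1*(-9) = 1/6 - 9 = -53/6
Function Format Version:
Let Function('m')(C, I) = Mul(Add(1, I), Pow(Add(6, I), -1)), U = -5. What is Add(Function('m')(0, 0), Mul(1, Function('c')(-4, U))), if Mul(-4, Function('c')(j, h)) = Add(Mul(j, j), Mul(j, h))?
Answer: Rational(-53, 6) ≈ -8.8333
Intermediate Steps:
Function('c')(j, h) = Add(Mul(Rational(-1, 4), Pow(j, 2)), Mul(Rational(-1, 4), h, j)) (Function('c')(j, h) = Mul(Rational(-1, 4), Add(Mul(j, j), Mul(j, h))) = Mul(Rational(-1, 4), Add(Pow(j, 2), Mul(h, j))) = Add(Mul(Rational(-1, 4), Pow(j, 2)), Mul(Rational(-1, 4), h, j)))
Function('m')(C, I) = Mul(Pow(Add(6, I), -1), Add(1, I))
Add(Function('m')(0, 0), Mul(1, Function('c')(-4, U))) = Add(Mul(Pow(Add(6, 0), -1), Add(1, 0)), Mul(1, Mul(Rational(-1, 4), -4, Add(-5, -4)))) = Add(Mul(Pow(6, -1), 1), Mul(1, Mul(Rational(-1, 4), -4, -9))) = Add(Mul(Rational(1, 6), 1), Mul(1, -9)) = Add(Rational(1, 6), -9) = Rational(-53, 6)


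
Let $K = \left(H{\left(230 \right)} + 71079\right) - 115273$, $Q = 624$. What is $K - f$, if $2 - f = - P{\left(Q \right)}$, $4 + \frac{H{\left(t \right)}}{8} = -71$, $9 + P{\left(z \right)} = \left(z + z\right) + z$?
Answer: $-46659$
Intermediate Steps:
$P{\left(z \right)} = -9 + 3 z$ ($P{\left(z \right)} = -9 + \left(\left(z + z\right) + z\right) = -9 + \left(2 z + z\right) = -9 + 3 z$)
$H{\left(t \right)} = -600$ ($H{\left(t \right)} = -32 + 8 \left(-71\right) = -32 - 568 = -600$)
$f = 1865$ ($f = 2 - - (-9 + 3 \cdot 624) = 2 - - (-9 + 1872) = 2 - \left(-1\right) 1863 = 2 - -1863 = 2 + 1863 = 1865$)
$K = -44794$ ($K = \left(-600 + 71079\right) - 115273 = 70479 - 115273 = -44794$)
$K - f = -44794 - 1865 = -46659$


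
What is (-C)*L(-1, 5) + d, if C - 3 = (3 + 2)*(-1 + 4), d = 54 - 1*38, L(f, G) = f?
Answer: 34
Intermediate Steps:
d = 16 (d = 54 - 38 = 16)
C = 18 (C = 3 + (3 + 2)*(-1 + 4) = 3 + 5*3 = 3 + 15 = 18)
(-C)*L(-1, 5) + d = -1*18*(-1) + 16 = -18*(-1) + 16 = 18 + 16 = 34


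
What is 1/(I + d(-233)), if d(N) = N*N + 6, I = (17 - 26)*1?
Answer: 1/54286 ≈ 1.8421e-5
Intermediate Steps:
I = -9 (I = -9*1 = -9)
d(N) = 6 + N² (d(N) = N² + 6 = 6 + N²)
1/(I + d(-233)) = 1/(-9 + (6 + (-233)²)) = 1/(-9 + (6 + 54289)) = 1/(-9 + 54295) = 1/54286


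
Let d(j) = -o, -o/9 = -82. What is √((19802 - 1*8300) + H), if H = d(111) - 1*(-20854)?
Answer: √31618 ≈ 177.81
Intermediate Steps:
o = 738 (o = -9*(-82) = 738)
d(j) = -738 (d(j) = -1*738 = -738)
H = 20116 (H = -738 - 1*(-20854) = -738 + 20854 = 20116)
√((19802 - 1*8300) + H) = √((19802 - 1*8300) + 20116) = √((19802 - 8300) + 20116) = √(11502 + 20116) = √31618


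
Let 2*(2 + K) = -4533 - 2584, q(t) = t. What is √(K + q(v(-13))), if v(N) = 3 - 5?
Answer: 5*I*√570/2 ≈ 59.687*I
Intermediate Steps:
v(N) = -2
K = -7121/2 (K = -2 + (-4533 - 2584)/2 = -2 + (½)*(-7117) = -2 - 7117/2 = -7121/2 ≈ -3560.5)
√(K + q(v(-13))) = √(-7121/2 - 2) = √(-7125/2) = 5*I*√570/2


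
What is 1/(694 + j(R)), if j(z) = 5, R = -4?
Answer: 1/699 ≈ 0.0014306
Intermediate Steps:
1/(694 + j(R)) = 1/(694 + 5) = 1/699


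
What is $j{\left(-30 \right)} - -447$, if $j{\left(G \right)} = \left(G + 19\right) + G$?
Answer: $406$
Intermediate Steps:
$j{\left(G \right)} = 19 + 2 G$ ($j{\left(G \right)} = \left(19 + G\right) + G = 19 + 2 G$)
$j{\left(-30 \right)} - -447 = \left(19 + 2 \left(-30\right)\right) - -447 = \left(19 - 60\right) + 447 = -41 + 447 = 406$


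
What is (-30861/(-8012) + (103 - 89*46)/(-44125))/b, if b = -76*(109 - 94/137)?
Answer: -190939299829/398697843038000 ≈ -0.00047891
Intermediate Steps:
b = -1127764/137 (b = -76*(109 - 94*1/137) = -76*(109 - 94/137) = -76*14839/137 = -1127764/137 ≈ -8231.9)
(-30861/(-8012) + (103 - 89*46)/(-44125))/b = (-30861/(-8012) + (103 - 89*46)/(-44125))/(-1127764/137) = (-30861*(-1/8012) + (103 - 4094)*(-1/44125))*(-137/1127764) = (30861/8012 - 3991*(-1/44125))*(-137/1127764) = (30861/8012 + 3991/44125)*(-137/1127764) = (1393717517/353529500)*(-137/1127764) = -190939299829/398697843038000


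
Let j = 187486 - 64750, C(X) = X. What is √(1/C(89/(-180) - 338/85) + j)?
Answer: 2*√5743106480559/13681 ≈ 350.34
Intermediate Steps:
j = 122736
√(1/C(89/(-180) - 338/85) + j) = √(1/(89/(-180) - 338/85) + 122736) = √(1/(89*(-1/180) - 338*1/85) + 122736) = √(1/(-89/180 - 338/85) + 122736) = √(1/(-13681/3060) + 122736) = √(-3060/13681 + 122736) = √(1679148156/13681) = 2*√5743106480559/13681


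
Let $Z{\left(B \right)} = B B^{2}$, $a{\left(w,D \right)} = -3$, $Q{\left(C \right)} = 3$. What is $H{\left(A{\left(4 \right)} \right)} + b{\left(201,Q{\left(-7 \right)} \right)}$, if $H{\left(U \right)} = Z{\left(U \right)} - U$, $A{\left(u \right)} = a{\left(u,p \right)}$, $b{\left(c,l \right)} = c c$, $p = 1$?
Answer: $40377$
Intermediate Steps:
$b{\left(c,l \right)} = c^{2}$
$A{\left(u \right)} = -3$
$Z{\left(B \right)} = B^{3}$
$H{\left(U \right)} = U^{3} - U$
$H{\left(A{\left(4 \right)} \right)} + b{\left(201,Q{\left(-7 \right)} \right)} = \left(\left(-3\right)^{3} - -3\right) + 201^{2} = \left(-27 + 3\right) + 40401 = -24 + 40401 = 40377$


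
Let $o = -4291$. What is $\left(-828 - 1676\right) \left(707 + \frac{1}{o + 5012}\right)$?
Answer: $- \frac{1276408992}{721} \approx -1.7703 \cdot 10^{6}$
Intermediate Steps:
$\left(-828 - 1676\right) \left(707 + \frac{1}{o + 5012}\right) = \left(-828 - 1676\right) \left(707 + \frac{1}{-4291 + 5012}\right) = - 2504 \left(707 + \frac{1}{721}\right) = \left(-2504\right) \frac{509748}{721} = - \frac{1276408992}{721}$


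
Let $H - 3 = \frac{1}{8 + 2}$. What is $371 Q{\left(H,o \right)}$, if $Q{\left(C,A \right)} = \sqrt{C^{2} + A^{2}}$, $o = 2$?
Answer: $\frac{371 \sqrt{1361}}{10} \approx 1368.7$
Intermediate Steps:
$H = \frac{31}{10}$ ($H = 3 + \frac{1}{8 + 2} = 3 + \frac{1}{10} = \frac{31}{10} \approx 3.1$)
$Q{\left(C,A \right)} = \sqrt{A^{2} + C^{2}}$
$371 Q{\left(H,o \right)} = 371 \sqrt{2^{2} + \left(\frac{31}{10}\right)^{2}} = 371 \sqrt{4 + \frac{961}{100}} = 371 \sqrt{\frac{1361}{100}} = 371 \frac{\sqrt{1361}}{10} = \frac{371 \sqrt{1361}}{10}$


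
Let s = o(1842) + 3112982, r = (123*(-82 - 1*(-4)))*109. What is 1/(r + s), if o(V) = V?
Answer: 1/2069078 ≈ 4.8331e-7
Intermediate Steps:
r = -1045746 (r = (123*(-82 + 4))*109 = (123*(-78))*109 = -9594*109 = -1045746)
s = 3114824 (s = 1842 + 3112982 = 3114824)
1/(r + s) = 1/(-1045746 + 3114824) = 1/2069078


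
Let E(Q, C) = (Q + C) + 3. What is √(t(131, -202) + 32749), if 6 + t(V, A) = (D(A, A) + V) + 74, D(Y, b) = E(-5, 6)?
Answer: 2*√8238 ≈ 181.53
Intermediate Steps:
E(Q, C) = 3 + C + Q (E(Q, C) = (C + Q) + 3 = 3 + C + Q)
D(Y, b) = 4 (D(Y, b) = 3 + 6 - 5 = 4)
t(V, A) = 72 + V (t(V, A) = -6 + ((4 + V) + 74) = -6 + (78 + V) = 72 + V)
√(t(131, -202) + 32749) = √((72 + 131) + 32749) = √(203 + 32749) = √32952 = 2*√8238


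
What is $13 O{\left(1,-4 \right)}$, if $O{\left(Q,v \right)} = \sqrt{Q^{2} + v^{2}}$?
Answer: $13 \sqrt{17} \approx 53.6$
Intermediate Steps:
$13 O{\left(1,-4 \right)} = 13 \sqrt{1^{2} + \left(-4\right)^{2}} = 13 \sqrt{1 + 16} = 13 \sqrt{17}$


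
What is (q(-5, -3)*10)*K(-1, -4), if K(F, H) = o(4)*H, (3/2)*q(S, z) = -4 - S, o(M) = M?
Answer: -320/3 ≈ -106.67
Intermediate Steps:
q(S, z) = -8/3 - 2*S/3 (q(S, z) = 2*(-4 - S)/3 = -8/3 - 2*S/3)
K(F, H) = 4*H
(q(-5, -3)*10)*K(-1, -4) = ((-8/3 - 2/3*(-5))*10)*(4*(-4)) = ((-8/3 + 10/3)*10)*(-16) = ((2/3)*10)*(-16) = (20/3)*(-16) = -320/3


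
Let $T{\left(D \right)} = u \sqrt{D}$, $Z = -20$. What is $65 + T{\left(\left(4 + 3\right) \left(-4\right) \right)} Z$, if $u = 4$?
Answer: $65 - 160 i \sqrt{7} \approx 65.0 - 423.32 i$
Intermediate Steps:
$T{\left(D \right)} = 4 \sqrt{D}$
$65 + T{\left(\left(4 + 3\right) \left(-4\right) \right)} Z = 65 + 4 \sqrt{\left(4 + 3\right) \left(-4\right)} \left(-20\right) = 65 + 4 \sqrt{7 \left(-4\right)} \left(-20\right) = 65 + 4 \sqrt{-28} \left(-20\right) = 65 + 4 \cdot 2 i \sqrt{7} \left(-20\right) = 65 + 8 i \sqrt{7} \left(-20\right) = 65 - 160 i \sqrt{7}$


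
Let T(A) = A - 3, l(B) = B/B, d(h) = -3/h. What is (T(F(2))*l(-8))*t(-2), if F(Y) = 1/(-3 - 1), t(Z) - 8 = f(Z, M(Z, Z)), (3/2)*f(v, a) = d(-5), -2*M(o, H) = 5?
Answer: -273/10 ≈ -27.300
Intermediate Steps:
M(o, H) = -5/2 (M(o, H) = -1/2*5 = -5/2)
l(B) = 1
f(v, a) = 2/5 (f(v, a) = 2*(-3/(-5))/3 = 2*(-3*(-1/5))/3 = (2/3)*(3/5) = 2/5)
t(Z) = 42/5 (t(Z) = 8 + 2/5 = 42/5)
F(Y) = -1/4 (F(Y) = 1/(-4) = -1/4)
T(A) = -3 + A
(T(F(2))*l(-8))*t(-2) = ((-3 - 1/4)*1)*(42/5) = -13/4*1*(42/5) = -13/4*42/5 = -273/10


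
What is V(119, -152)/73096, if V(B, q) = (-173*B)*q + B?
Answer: 3129343/73096 ≈ 42.811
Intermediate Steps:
V(B, q) = B - 173*B*q (V(B, q) = -173*B*q + B = B - 173*B*q)
V(119, -152)/73096 = (119*(1 - 173*(-152)))/73096 = (119*(1 + 26296))*(1/73096) = (119*26297)*(1/73096) = 3129343*(1/73096) = 3129343/73096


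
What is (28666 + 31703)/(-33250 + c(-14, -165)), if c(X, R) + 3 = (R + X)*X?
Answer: -20123/10249 ≈ -1.9634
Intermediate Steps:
c(X, R) = -3 + X*(R + X) (c(X, R) = -3 + (R + X)*X = -3 + X*(R + X))
(28666 + 31703)/(-33250 + c(-14, -165)) = (28666 + 31703)/(-33250 + (-3 + (-14)² - 165*(-14))) = 60369/(-33250 + (-3 + 196 + 2310)) = 60369/(-33250 + 2503) = 60369/(-30747) = 60369*(-1/30747) = -20123/10249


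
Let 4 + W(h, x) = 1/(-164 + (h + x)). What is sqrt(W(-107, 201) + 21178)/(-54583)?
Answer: -sqrt(103752530)/3820810 ≈ -0.0026659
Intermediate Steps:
W(h, x) = -4 + 1/(-164 + h + x) (W(h, x) = -4 + 1/(-164 + (h + x)) = -4 + 1/(-164 + h + x))
sqrt(W(-107, 201) + 21178)/(-54583) = sqrt((657 - 4*(-107) - 4*201)/(-164 - 107 + 201) + 21178)/(-54583) = sqrt((657 + 428 - 804)/(-70) + 21178)*(-1/54583) = sqrt(-1/70*281 + 21178)*(-1/54583) = sqrt(-281/70 + 21178)*(-1/54583) = sqrt(1482179/70)*(-1/54583) = (sqrt(103752530)/70)*(-1/54583) = -sqrt(103752530)/3820810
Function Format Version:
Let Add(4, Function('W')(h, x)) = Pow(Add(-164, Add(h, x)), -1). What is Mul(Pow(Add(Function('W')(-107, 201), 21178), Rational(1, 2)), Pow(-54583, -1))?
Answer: Mul(Rational(-1, 3820810), Pow(103752530, Rational(1, 2))) ≈ -0.0026659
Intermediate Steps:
Function('W')(h, x) = Add(-4, Pow(Add(-164, h, x), -1)) (Function('W')(h, x) = Add(-4, Pow(Add(-164, Add(h, x)), -1)) = Add(-4, Pow(Add(-164, h, x), -1)))
Mul(Pow(Add(Function('W')(-107, 201), 21178), Rational(1, 2)), Pow(-54583, -1)) = Mul(Pow(Add(Mul(Pow(Add(-164, -107, 201), -1), Add(657, Mul(-4, -107), Mul(-4, 201))), 21178), Rational(1, 2)), Pow(-54583, -1)) = Mul(Pow(Add(Mul(Pow(-70, -1), Add(657, 428, -804)), 21178), Rational(1, 2)), Rational(-1, 54583)) = Mul(Pow(Add(Mul(Rational(-1, 70), 281), 21178), Rational(1, 2)), Rational(-1, 54583)) = Mul(Pow(Add(Rational(-281, 70), 21178), Rational(1, 2)), Rational(-1, 54583)) = Mul(Pow(Rational(1482179, 70), Rational(1, 2)), Rational(-1, 54583)) = Mul(Mul(Rational(1, 70), Pow(103752530, Rational(1, 2))), Rational(-1, 54583)) = Mul(Rational(-1, 3820810), Pow(103752530, Rational(1, 2)))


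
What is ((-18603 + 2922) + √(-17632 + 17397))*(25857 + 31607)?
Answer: -901092984 + 57464*I*√235 ≈ -9.0109e+8 + 8.8091e+5*I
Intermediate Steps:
((-18603 + 2922) + √(-17632 + 17397))*(25857 + 31607) = (-15681 + √(-235))*57464 = (-15681 + I*√235)*57464 = -901092984 + 57464*I*√235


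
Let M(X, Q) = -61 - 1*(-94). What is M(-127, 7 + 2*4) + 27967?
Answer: 28000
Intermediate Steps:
M(X, Q) = 33 (M(X, Q) = -61 + 94 = 33)
M(-127, 7 + 2*4) + 27967 = 33 + 27967 = 28000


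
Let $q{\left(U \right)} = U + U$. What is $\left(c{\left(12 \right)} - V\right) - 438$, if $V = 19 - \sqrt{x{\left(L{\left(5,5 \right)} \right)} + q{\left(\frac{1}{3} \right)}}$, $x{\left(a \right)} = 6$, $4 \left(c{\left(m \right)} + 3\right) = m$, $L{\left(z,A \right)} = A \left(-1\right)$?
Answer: $-457 + \frac{2 \sqrt{15}}{3} \approx -454.42$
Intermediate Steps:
$L{\left(z,A \right)} = - A$
$q{\left(U \right)} = 2 U$
$c{\left(m \right)} = -3 + \frac{m}{4}$
$V = 19 - \frac{2 \sqrt{15}}{3}$ ($V = 19 - \sqrt{6 + \frac{2}{3}} = 19 - \sqrt{\frac{20}{3}} = 19 - \frac{2 \sqrt{15}}{3} \approx 16.418$)
$\left(c{\left(12 \right)} - V\right) - 438 = \left(\left(-3 + \frac{1}{4} \cdot 12\right) - \left(19 - \frac{2 \sqrt{15}}{3}\right)\right) - 438 = \left(\left(-3 + 3\right) - \left(19 - \frac{2 \sqrt{15}}{3}\right)\right) - 438 = \left(0 - \left(19 - \frac{2 \sqrt{15}}{3}\right)\right) - 438 = \left(-19 + \frac{2 \sqrt{15}}{3}\right) - 438 = -457 + \frac{2 \sqrt{15}}{3}$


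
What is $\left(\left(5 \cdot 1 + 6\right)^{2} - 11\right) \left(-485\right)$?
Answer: $-53350$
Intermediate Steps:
$\left(\left(5 \cdot 1 + 6\right)^{2} - 11\right) \left(-485\right) = \left(\left(5 + 6\right)^{2} - 11\right) \left(-485\right) = \left(11^{2} - 11\right) \left(-485\right) = \left(121 - 11\right) \left(-485\right) = 110 \left(-485\right) = -53350$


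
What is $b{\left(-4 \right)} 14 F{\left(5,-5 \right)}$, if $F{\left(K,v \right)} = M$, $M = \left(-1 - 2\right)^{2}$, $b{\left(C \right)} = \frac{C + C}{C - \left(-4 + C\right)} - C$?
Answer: $252$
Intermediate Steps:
$b{\left(C \right)} = - \frac{C}{2}$ ($b{\left(C \right)} = \frac{2 C}{4} - C = 2 C \frac{1}{4} - C = \frac{C}{2} - C = - \frac{C}{2}$)
$M = 9$ ($M = \left(-3\right)^{2} = 9$)
$F{\left(K,v \right)} = 9$
$b{\left(-4 \right)} 14 F{\left(5,-5 \right)} = \left(- \frac{1}{2}\right) \left(-4\right) 14 \cdot 9 = 2 \cdot 14 \cdot 9 = 28 \cdot 9 = 252$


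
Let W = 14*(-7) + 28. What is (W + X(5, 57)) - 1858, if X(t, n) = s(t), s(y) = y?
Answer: -1923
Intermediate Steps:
X(t, n) = t
W = -70 (W = -98 + 28 = -70)
(W + X(5, 57)) - 1858 = (-70 + 5) - 1858 = -65 - 1858 = -1923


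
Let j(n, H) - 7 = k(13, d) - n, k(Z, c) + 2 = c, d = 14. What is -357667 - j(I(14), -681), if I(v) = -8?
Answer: -357694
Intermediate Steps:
k(Z, c) = -2 + c
j(n, H) = 19 - n (j(n, H) = 7 + ((-2 + 14) - n) = 7 + (12 - n) = 19 - n)
-357667 - j(I(14), -681) = -357667 - (19 - 1*(-8)) = -357667 - (19 + 8) = -357667 - 1*27 = -357667 - 27 = -357694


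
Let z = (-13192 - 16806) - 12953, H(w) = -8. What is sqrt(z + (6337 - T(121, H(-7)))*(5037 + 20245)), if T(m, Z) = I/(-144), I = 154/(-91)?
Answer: sqrt(974466893309)/78 ≈ 12656.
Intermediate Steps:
I = -22/13 (I = 154*(-1/91) = -22/13 ≈ -1.6923)
T(m, Z) = 11/936 (T(m, Z) = -22/13/(-144) = -22/13*(-1/144) = 11/936)
z = -42951 (z = -29998 - 12953 = -42951)
sqrt(z + (6337 - T(121, H(-7)))*(5037 + 20245)) = sqrt(-42951 + (6337 - 1*11/936)*(5037 + 20245)) = sqrt(-42951 + (6337 - 11/936)*25282) = sqrt(-42951 + (5931421/936)*25282) = sqrt(-42951 + 74979092861/468) = sqrt(74958991793/468) = sqrt(974466893309)/78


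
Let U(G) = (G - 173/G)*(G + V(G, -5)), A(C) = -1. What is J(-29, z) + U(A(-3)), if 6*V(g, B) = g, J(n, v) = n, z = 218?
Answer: -689/3 ≈ -229.67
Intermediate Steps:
V(g, B) = g/6
U(G) = 7*G*(G - 173/G)/6 (U(G) = (G - 173/G)*(G + G/6) = (G - 173/G)*(7*G/6) = 7*G*(G - 173/G)/6)
J(-29, z) + U(A(-3)) = -29 + (-1211/6 + (7/6)*(-1)²) = -29 + (-1211/6 + (7/6)*1) = -29 + (-1211/6 + 7/6) = -29 - 602/3 = -689/3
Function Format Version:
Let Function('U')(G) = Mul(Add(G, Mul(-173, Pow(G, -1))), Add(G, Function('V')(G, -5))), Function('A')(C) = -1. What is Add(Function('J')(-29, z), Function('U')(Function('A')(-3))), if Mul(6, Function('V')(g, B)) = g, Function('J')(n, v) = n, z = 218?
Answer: Rational(-689, 3) ≈ -229.67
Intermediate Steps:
Function('V')(g, B) = Mul(Rational(1, 6), g)
Function('U')(G) = Mul(Rational(7, 6), G, Add(G, Mul(-173, Pow(G, -1)))) (Function('U')(G) = Mul(Add(G, Mul(-173, Pow(G, -1))), Add(G, Mul(Rational(1, 6), G))) = Mul(Add(G, Mul(-173, Pow(G, -1))), Mul(Rational(7, 6), G)) = Mul(Rational(7, 6), G, Add(G, Mul(-173, Pow(G, -1)))))
Add(Function('J')(-29, z), Function('U')(Function('A')(-3))) = Add(-29, Add(Rational(-1211, 6), Mul(Rational(7, 6), Pow(-1, 2)))) = Add(-29, Add(Rational(-1211, 6), Mul(Rational(7, 6), 1))) = Add(-29, Add(Rational(-1211, 6), Rational(7, 6))) = Add(-29, Rational(-602, 3)) = Rational(-689, 3)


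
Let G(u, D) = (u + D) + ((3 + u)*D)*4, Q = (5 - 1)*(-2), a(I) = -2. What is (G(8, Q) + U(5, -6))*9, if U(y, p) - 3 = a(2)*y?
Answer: -3231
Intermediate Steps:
Q = -8 (Q = 4*(-2) = -8)
G(u, D) = D + u + 4*D*(3 + u) (G(u, D) = (D + u) + (D*(3 + u))*4 = (D + u) + 4*D*(3 + u) = D + u + 4*D*(3 + u))
U(y, p) = 3 - 2*y
(G(8, Q) + U(5, -6))*9 = ((8 + 13*(-8) + 4*(-8)*8) + (3 - 2*5))*9 = ((8 - 104 - 256) + (3 - 10))*9 = (-352 - 7)*9 = -359*9 = -3231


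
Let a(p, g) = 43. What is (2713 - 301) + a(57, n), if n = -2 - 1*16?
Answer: 2455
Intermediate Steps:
n = -18 (n = -2 - 16 = -18)
(2713 - 301) + a(57, n) = (2713 - 301) + 43 = 2412 + 43 = 2455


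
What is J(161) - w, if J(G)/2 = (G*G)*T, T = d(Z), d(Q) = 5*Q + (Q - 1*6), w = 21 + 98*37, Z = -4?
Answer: -1558907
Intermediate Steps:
w = 3647 (w = 21 + 3626 = 3647)
d(Q) = -6 + 6*Q (d(Q) = 5*Q + (Q - 6) = 5*Q + (-6 + Q) = -6 + 6*Q)
T = -30 (T = -6 + 6*(-4) = -6 - 24 = -30)
J(G) = -60*G² (J(G) = 2*((G*G)*(-30)) = 2*(G²*(-30)) = 2*(-30*G²) = -60*G²)
J(161) - w = -60*161² - 1*3647 = -60*25921 - 3647 = -1555260 - 3647 = -1558907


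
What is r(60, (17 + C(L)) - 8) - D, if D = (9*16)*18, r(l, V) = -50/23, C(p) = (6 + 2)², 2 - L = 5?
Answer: -59666/23 ≈ -2594.2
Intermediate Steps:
L = -3 (L = 2 - 1*5 = 2 - 5 = -3)
C(p) = 64 (C(p) = 8² = 64)
r(l, V) = -50/23 (r(l, V) = -50*1/23 = -50/23)
D = 2592 (D = 144*18 = 2592)
r(60, (17 + C(L)) - 8) - D = -50/23 - 1*2592 = -50/23 - 2592 = -59666/23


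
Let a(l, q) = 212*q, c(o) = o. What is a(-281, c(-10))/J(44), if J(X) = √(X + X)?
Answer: -530*√22/11 ≈ -225.99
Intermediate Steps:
J(X) = √2*√X (J(X) = √(2*X) = √2*√X)
a(-281, c(-10))/J(44) = (212*(-10))/((√2*√44)) = -2120*√22/44 = -530*√22/11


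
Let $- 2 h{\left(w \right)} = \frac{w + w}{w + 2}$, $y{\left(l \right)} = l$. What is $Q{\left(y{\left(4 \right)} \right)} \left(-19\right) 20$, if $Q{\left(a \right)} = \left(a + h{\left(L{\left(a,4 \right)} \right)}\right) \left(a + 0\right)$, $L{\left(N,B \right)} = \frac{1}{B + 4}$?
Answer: $- \frac{101840}{17} \approx -5990.6$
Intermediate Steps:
$L{\left(N,B \right)} = \frac{1}{4 + B}$
$h{\left(w \right)} = - \frac{w}{2 + w}$ ($h{\left(w \right)} = - \frac{\left(w + w\right) \frac{1}{w + 2}}{2} = - \frac{2 w \frac{1}{2 + w}}{2} = - \frac{w}{2 + w}$)
$Q{\left(a \right)} = a \left(- \frac{1}{17} + a\right)$ ($Q{\left(a \right)} = \left(a - \frac{1}{\left(4 + 4\right) \left(2 + \frac{1}{4 + 4}\right)}\right) \left(a + 0\right) = \left(a - \frac{1}{8 \left(2 + \frac{1}{8}\right)}\right) a = \left(a - \frac{1}{8 \cdot \frac{17}{8}}\right) a = \left(a - \frac{1}{8} \cdot \frac{8}{17}\right) a = \left(a - \frac{1}{17}\right) a = \left(- \frac{1}{17} + a\right) a = a \left(- \frac{1}{17} + a\right)$)
$Q{\left(y{\left(4 \right)} \right)} \left(-19\right) 20 = 4 \left(- \frac{1}{17} + 4\right) \left(-19\right) 20 = 4 \cdot \frac{67}{17} \left(-19\right) 20 = \frac{268}{17} \left(-19\right) 20 = \left(- \frac{5092}{17}\right) 20 = - \frac{101840}{17}$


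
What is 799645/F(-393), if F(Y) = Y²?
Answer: 799645/154449 ≈ 5.1774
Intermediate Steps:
799645/F(-393) = 799645/((-393)²) = 799645/154449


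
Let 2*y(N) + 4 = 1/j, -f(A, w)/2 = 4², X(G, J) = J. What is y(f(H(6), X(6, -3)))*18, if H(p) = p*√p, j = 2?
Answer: -63/2 ≈ -31.500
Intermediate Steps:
H(p) = p^(3/2)
f(A, w) = -32 (f(A, w) = -2*4² = -2*16 = -32)
y(N) = -7/4 (y(N) = -2 + (½)/2 = -2 + (½)*(½) = -2 + ¼ = -7/4)
y(f(H(6), X(6, -3)))*18 = -7/4*18 = -63/2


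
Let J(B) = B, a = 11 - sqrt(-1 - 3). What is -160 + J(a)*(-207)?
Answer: -2437 + 414*I ≈ -2437.0 + 414.0*I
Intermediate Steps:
a = 11 - 2*I (a = 11 - sqrt(-4) = 11 - 2*I ≈ 11.0 - 2.0*I)
-160 + J(a)*(-207) = -160 + (11 - 2*I)*(-207) = -160 + (-2277 + 414*I) = -2437 + 414*I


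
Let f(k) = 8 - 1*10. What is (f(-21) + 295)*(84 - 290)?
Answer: -60358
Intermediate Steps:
f(k) = -2 (f(k) = 8 - 10 = -2)
(f(-21) + 295)*(84 - 290) = (-2 + 295)*(84 - 290) = 293*(-206) = -60358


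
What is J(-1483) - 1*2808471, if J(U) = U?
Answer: -2809954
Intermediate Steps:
J(-1483) - 1*2808471 = -1483 - 1*2808471 = -1483 - 2808471 = -2809954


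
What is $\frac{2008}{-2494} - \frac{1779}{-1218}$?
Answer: $\frac{11443}{17458} \approx 0.65546$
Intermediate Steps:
$\frac{2008}{-2494} - \frac{1779}{-1218} = 2008 \left(- \frac{1}{2494}\right) - - \frac{593}{406} = - \frac{1004}{1247} + \frac{593}{406} = \frac{11443}{17458}$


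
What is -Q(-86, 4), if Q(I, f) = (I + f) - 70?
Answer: 152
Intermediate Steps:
Q(I, f) = -70 + I + f
-Q(-86, 4) = -(-70 - 86 + 4) = -1*(-152) = 152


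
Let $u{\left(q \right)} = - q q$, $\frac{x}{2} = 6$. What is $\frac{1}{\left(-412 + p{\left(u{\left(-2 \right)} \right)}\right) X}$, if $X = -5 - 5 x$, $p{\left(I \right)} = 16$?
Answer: $\frac{1}{25740} \approx 3.885 \cdot 10^{-5}$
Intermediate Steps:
$x = 12$ ($x = 2 \cdot 6 = 12$)
$u{\left(q \right)} = - q^{2}$
$X = -65$ ($X = -5 - 60 = -65$)
$\frac{1}{\left(-412 + p{\left(u{\left(-2 \right)} \right)}\right) X} = \frac{1}{\left(-412 + 16\right) \left(-65\right)} = \frac{1}{-396} \left(- \frac{1}{65}\right) = \left(- \frac{1}{396}\right) \left(- \frac{1}{65}\right) = \frac{1}{25740}$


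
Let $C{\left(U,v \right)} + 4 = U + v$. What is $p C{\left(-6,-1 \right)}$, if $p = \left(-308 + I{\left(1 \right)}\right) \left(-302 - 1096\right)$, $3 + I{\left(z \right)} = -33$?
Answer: $-5290032$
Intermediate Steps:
$C{\left(U,v \right)} = -4 + U + v$ ($C{\left(U,v \right)} = -4 + \left(U + v\right) = -4 + U + v$)
$I{\left(z \right)} = -36$ ($I{\left(z \right)} = -3 - 33 = -36$)
$p = 480912$ ($p = \left(-308 - 36\right) \left(-302 - 1096\right) = \left(-344\right) \left(-1398\right) = 480912$)
$p C{\left(-6,-1 \right)} = 480912 \left(-4 - 6 - 1\right) = 480912 \left(-11\right) = -5290032$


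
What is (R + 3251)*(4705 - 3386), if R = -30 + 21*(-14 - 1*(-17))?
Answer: 4331596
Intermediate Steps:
R = 33 (R = -30 + 21*(-14 + 17) = -30 + 21*3 = -30 + 63 = 33)
(R + 3251)*(4705 - 3386) = (33 + 3251)*(4705 - 3386) = 3284*1319 = 4331596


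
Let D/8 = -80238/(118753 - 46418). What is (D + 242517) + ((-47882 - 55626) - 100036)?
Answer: 2818470051/72335 ≈ 38964.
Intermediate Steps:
D = -641904/72335 (D = 8*(-80238/(118753 - 46418)) = 8*(-80238/72335) = -641904/72335 ≈ -8.8740)
(D + 242517) + ((-47882 - 55626) - 100036) = (-641904/72335 + 242517) + ((-47882 - 55626) - 100036) = 17541825291/72335 + (-103508 - 100036) = 17541825291/72335 - 203544 = 2818470051/72335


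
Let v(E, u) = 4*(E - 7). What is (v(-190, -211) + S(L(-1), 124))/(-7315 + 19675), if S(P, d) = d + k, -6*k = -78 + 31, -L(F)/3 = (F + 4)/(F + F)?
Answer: -3937/74160 ≈ -0.053088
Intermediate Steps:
v(E, u) = -28 + 4*E (v(E, u) = 4*(-7 + E) = -28 + 4*E)
L(F) = -3*(4 + F)/(2*F) (L(F) = -3*(F + 4)/(F + F) = -3*(4 + F)/(2*F))
k = 47/6 (k = -(-78 + 31)/6 = -⅙*(-47) = 47/6 ≈ 7.8333)
S(P, d) = 47/6 + d (S(P, d) = d + 47/6 = 47/6 + d)
(v(-190, -211) + S(L(-1), 124))/(-7315 + 19675) = ((-28 + 4*(-190)) + (47/6 + 124))/(-7315 + 19675) = ((-28 - 760) + 791/6)/12360 = (-788 + 791/6)*(1/12360) = -3937/6*1/12360 = -3937/74160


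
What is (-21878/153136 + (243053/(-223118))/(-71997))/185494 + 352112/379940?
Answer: 10041917675723444679739723/10835556221210087785331760 ≈ 0.92676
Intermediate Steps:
(-21878/153136 + (243053/(-223118))/(-71997))/185494 + 352112/379940 = (-21878*1/153136 + (243053*(-1/223118))*(-1/71997))*(1/185494) + 352112*(1/379940) = (-10939/76568 - 243053/223118*(-1/71997))*(1/185494) + 88028/94985 = (-10939/76568 + 243053/16063826646)*(1/185494) + 88028/94985 = -87851794799245/614987539315464*1/185494 + 88028/94985 = -87851794799245/114076498617782679216 + 88028/94985 = 10041917675723444679739723/10835556221210087785331760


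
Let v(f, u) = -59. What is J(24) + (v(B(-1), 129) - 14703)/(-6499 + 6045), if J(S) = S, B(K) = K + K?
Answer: 12829/227 ≈ 56.515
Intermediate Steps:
B(K) = 2*K
J(24) + (v(B(-1), 129) - 14703)/(-6499 + 6045) = 24 + (-59 - 14703)/(-6499 + 6045) = 24 - 14762/(-454) = 24 - 14762*(-1/454) = 24 + 7381/227 = 12829/227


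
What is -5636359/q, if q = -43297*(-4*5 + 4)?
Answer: -5636359/692752 ≈ -8.1362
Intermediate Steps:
q = 692752 (q = -43297*(-20 + 4) = -43297*(-16) = 692752)
-5636359/q = -5636359/692752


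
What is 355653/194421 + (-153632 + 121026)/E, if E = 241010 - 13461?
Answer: 3551866351/2106681149 ≈ 1.6860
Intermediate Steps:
E = 227549
355653/194421 + (-153632 + 121026)/E = 355653/194421 + (-153632 + 121026)/227549 = 355653*(1/194421) - 32606*1/227549 = 118551/64807 - 4658/32507 = 3551866351/2106681149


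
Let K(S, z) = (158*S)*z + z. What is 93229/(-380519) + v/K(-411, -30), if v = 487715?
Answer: 792895379/148258573818 ≈ 0.0053481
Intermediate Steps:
K(S, z) = z + 158*S*z (K(S, z) = 158*S*z + z = z + 158*S*z)
93229/(-380519) + v/K(-411, -30) = 93229/(-380519) + 487715/((-30*(1 + 158*(-411)))) = 93229*(-1/380519) + 487715/((-30*(1 - 64938))) = -93229/380519 + 487715/((-30*(-64937))) = -93229/380519 + 487715/1948110 = -93229/380519 + 487715*(1/1948110) = -93229/380519 + 97543/389622 = 792895379/148258573818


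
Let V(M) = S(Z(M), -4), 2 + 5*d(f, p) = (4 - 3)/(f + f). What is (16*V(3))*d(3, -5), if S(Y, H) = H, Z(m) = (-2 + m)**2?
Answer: 352/15 ≈ 23.467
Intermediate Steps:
d(f, p) = -2/5 + 1/(10*f) (d(f, p) = -2/5 + ((4 - 3)/(f + f))/5 = -2/5 + (1/(2*f))/5 = -2/5 + 1/(10*f))
V(M) = -4
(16*V(3))*d(3, -5) = (16*(-4))*((1/10)*(1 - 4*3)/3) = -32*(1 - 12)/(5*3) = -32*(-11)/(5*3) = -64*(-11/30) = 352/15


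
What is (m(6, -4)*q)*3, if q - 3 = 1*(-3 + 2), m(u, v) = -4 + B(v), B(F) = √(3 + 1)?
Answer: -12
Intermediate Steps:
B(F) = 2 (B(F) = √4 = 2)
m(u, v) = -2 (m(u, v) = -4 + 2 = -2)
q = 2 (q = 3 + 1*(-3 + 2) = 3 + 1*(-1) = 3 - 1 = 2)
(m(6, -4)*q)*3 = -2*2*3 = -4*3 = -12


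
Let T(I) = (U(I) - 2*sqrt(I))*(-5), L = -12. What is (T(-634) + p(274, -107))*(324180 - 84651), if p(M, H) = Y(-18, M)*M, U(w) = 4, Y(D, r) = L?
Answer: -792361932 + 2395290*I*sqrt(634) ≈ -7.9236e+8 + 6.0312e+7*I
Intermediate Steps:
Y(D, r) = -12
T(I) = -20 + 10*sqrt(I) (T(I) = (4 - 2*sqrt(I))*(-5) = -20 + 10*sqrt(I))
p(M, H) = -12*M
(T(-634) + p(274, -107))*(324180 - 84651) = ((-20 + 10*sqrt(-634)) - 12*274)*(324180 - 84651) = ((-20 + 10*(I*sqrt(634))) - 3288)*239529 = ((-20 + 10*I*sqrt(634)) - 3288)*239529 = (-3308 + 10*I*sqrt(634))*239529 = -792361932 + 2395290*I*sqrt(634)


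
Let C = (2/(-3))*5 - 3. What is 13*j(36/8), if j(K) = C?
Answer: -247/3 ≈ -82.333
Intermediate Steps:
C = -19/3 (C = (2*(-⅓))*5 - 3 = -⅔*5 - 3 = -10/3 - 3 = -19/3 ≈ -6.3333)
j(K) = -19/3
13*j(36/8) = 13*(-19/3) = -247/3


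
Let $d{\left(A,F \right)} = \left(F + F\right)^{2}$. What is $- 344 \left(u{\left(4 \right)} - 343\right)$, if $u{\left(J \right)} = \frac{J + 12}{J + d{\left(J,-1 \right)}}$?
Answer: $117304$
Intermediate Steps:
$d{\left(A,F \right)} = 4 F^{2}$ ($d{\left(A,F \right)} = \left(2 F\right)^{2} = 4 F^{2}$)
$u{\left(J \right)} = \frac{12 + J}{4 + J}$ ($u{\left(J \right)} = \frac{J + 12}{J + 4 \left(-1\right)^{2}} = \frac{12 + J}{J + 4 \cdot 1} = \frac{12 + J}{J + 4} = \frac{12 + J}{4 + J}$)
$- 344 \left(u{\left(4 \right)} - 343\right) = - 344 \left(\frac{12 + 4}{4 + 4} - 343\right) = - 344 \left(\frac{1}{8} \cdot 16 - 343\right) = - 344 \left(2 - 343\right) = \left(-344\right) \left(-341\right) = 117304$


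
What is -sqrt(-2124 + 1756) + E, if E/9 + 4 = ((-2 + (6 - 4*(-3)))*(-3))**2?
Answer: 20700 - 4*I*sqrt(23) ≈ 20700.0 - 19.183*I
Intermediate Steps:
E = 20700 (E = -36 + 9*((-2 + (6 - 4*(-3)))*(-3))**2 = -36 + 9*((-2 + (6 + 12))*(-3))**2 = -36 + 9*((-2 + 18)*(-3))**2 = -36 + 9*(16*(-3))**2 = -36 + 9*(-48)**2 = -36 + 9*2304 = -36 + 20736 = 20700)
-sqrt(-2124 + 1756) + E = -sqrt(-2124 + 1756) + 20700 = -sqrt(-368) + 20700 = -4*I*sqrt(23) + 20700 = 20700 - 4*I*sqrt(23)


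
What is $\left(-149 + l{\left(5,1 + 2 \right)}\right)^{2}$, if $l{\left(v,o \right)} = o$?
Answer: $21316$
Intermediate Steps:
$\left(-149 + l{\left(5,1 + 2 \right)}\right)^{2} = \left(-149 + \left(1 + 2\right)\right)^{2} = \left(-149 + 3\right)^{2} = \left(-146\right)^{2} = 21316$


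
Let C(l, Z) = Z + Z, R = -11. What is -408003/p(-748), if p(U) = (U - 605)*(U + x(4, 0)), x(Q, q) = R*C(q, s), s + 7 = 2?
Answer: -136001/287738 ≈ -0.47266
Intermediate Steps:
s = -5 (s = -7 + 2 = -5)
C(l, Z) = 2*Z
x(Q, q) = 110 (x(Q, q) = -22*(-5) = -11*(-10) = 110)
p(U) = (-605 + U)*(110 + U) (p(U) = (U - 605)*(U + 110) = (-605 + U)*(110 + U))
-408003/p(-748) = -408003/(-66550 + (-748)² - 495*(-748)) = -408003/(-66550 + 559504 + 370260) = -408003/863214 = -408003*1/863214 = -136001/287738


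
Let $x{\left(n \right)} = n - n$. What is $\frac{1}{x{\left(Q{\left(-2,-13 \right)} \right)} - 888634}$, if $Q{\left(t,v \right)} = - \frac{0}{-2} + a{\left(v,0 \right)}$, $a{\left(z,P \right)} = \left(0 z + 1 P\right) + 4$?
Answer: $- \frac{1}{888634} \approx -1.1253 \cdot 10^{-6}$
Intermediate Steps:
$a{\left(z,P \right)} = 4 + P$ ($a{\left(z,P \right)} = \left(0 + P\right) + 4 = P + 4 = 4 + P$)
$Q{\left(t,v \right)} = 4$ ($Q{\left(t,v \right)} = - \frac{0}{-2} + \left(4 + 0\right) = - \frac{0 \left(-1\right)}{2} + 4 = \left(-1\right) 0 + 4 = 0 + 4 = 4$)
$x{\left(n \right)} = 0$
$\frac{1}{x{\left(Q{\left(-2,-13 \right)} \right)} - 888634} = \frac{1}{0 - 888634} = \frac{1}{-888634} = - \frac{1}{888634}$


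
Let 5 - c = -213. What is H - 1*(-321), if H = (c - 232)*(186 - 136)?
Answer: -379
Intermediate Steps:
c = 218 (c = 5 - 1*(-213) = 5 + 213 = 218)
H = -700 (H = (218 - 232)*(186 - 136) = -14*50 = -700)
H - 1*(-321) = -700 - 1*(-321) = -700 + 321 = -379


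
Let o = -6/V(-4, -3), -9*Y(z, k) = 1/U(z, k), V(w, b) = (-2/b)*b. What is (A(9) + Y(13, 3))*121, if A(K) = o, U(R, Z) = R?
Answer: 42350/117 ≈ 361.97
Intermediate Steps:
V(w, b) = -2
Y(z, k) = -1/(9*z)
o = 3 (o = -6/(-2) = -6*(-½) = 3)
A(K) = 3
(A(9) + Y(13, 3))*121 = (3 - ⅑/13)*121 = (3 - ⅑*1/13)*121 = (3 - 1/117)*121 = (350/117)*121 = 42350/117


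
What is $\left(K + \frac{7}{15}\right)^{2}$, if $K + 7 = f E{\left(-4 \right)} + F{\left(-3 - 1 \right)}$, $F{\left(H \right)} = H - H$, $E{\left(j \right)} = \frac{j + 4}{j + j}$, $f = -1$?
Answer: $\frac{9604}{225} \approx 42.684$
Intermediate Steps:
$E{\left(j \right)} = \frac{4 + j}{2 j}$
$F{\left(H \right)} = 0$
$K = -7$ ($K = -7 + \left(- \frac{4 - 4}{2 \left(-4\right)} + 0\right) = -7 + \left(- \frac{\left(-1\right) 0}{2 \cdot 4} + 0\right) = -7 + \left(\left(-1\right) 0 + 0\right) = -7 + \left(0 + 0\right) = -7 + 0 = -7$)
$\left(K + \frac{7}{15}\right)^{2} = \left(-7 + \frac{7}{15}\right)^{2} = \left(- \frac{98}{15}\right)^{2} = \frac{9604}{225}$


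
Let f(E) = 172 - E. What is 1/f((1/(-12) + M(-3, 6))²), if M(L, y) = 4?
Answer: 144/22559 ≈ 0.0063833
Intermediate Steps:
1/f((1/(-12) + M(-3, 6))²) = 1/(172 - (1/(-12) + 4)²) = 1/(172 - (-1/12 + 4)²) = 1/(172 - (47/12)²) = 1/(172 - 1*2209/144) = 1/(172 - 2209/144) = 1/(22559/144) = 144/22559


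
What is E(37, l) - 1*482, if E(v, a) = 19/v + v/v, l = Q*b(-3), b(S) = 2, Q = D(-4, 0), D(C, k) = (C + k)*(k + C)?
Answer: -17778/37 ≈ -480.49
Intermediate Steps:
D(C, k) = (C + k)² (D(C, k) = (C + k)*(C + k) = (C + k)²)
Q = 16 (Q = (-4 + 0)² = (-4)² = 16)
l = 32 (l = 16*2 = 32)
E(v, a) = 1 + 19/v (E(v, a) = 19/v + 1 = 1 + 19/v)
E(37, l) - 1*482 = (19 + 37)/37 - 1*482 = (1/37)*56 - 482 = 56/37 - 482 = -17778/37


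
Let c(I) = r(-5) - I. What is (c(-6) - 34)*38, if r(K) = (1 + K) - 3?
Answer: -1330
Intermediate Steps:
r(K) = -2 + K
c(I) = -7 - I (c(I) = (-2 - 5) - I = -7 - I)
(c(-6) - 34)*38 = ((-7 - 1*(-6)) - 34)*38 = ((-7 + 6) - 34)*38 = (-1 - 34)*38 = -35*38 = -1330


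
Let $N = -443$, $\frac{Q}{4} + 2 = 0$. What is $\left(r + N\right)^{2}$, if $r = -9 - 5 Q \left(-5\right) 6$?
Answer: $2729104$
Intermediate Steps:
$Q = -8$ ($Q = -8 + 4 \cdot 0 = -8 + 0 = -8$)
$r = -1209$ ($r = -9 - 5 \left(-8\right) \left(-5\right) 6 = -9 - 5 \cdot 40 \cdot 6 = -9 - 1200 = -1209$)
$\left(r + N\right)^{2} = \left(-1209 - 443\right)^{2} = \left(-1652\right)^{2} = 2729104$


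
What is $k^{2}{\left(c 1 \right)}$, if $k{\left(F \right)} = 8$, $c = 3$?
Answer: $64$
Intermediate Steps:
$k^{2}{\left(c 1 \right)} = 8^{2} = 64$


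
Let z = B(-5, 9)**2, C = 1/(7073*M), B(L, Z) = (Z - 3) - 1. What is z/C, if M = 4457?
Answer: 788109025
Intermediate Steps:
B(L, Z) = -4 + Z (B(L, Z) = (-3 + Z) - 1 = -4 + Z)
C = 1/31524361 (C = 1/(7073*4457) = (1/7073)*(1/4457) = 1/31524361 ≈ 3.1721e-8)
z = 25 (z = (-4 + 9)**2 = 5**2 = 25)
z/C = 25/(1/31524361) = 25*31524361 = 788109025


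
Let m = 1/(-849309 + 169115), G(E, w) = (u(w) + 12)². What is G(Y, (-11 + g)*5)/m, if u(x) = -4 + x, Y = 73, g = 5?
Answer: -329213896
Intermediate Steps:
G(E, w) = (8 + w)² (G(E, w) = ((-4 + w) + 12)² = (8 + w)²)
m = -1/680194 (m = 1/(-680194) = -1/680194 ≈ -1.4702e-6)
G(Y, (-11 + g)*5)/m = (8 + (-11 + 5)*5)²/(-1/680194) = (8 - 6*5)²*(-680194) = (8 - 30)²*(-680194) = (-22)²*(-680194) = 484*(-680194) = -329213896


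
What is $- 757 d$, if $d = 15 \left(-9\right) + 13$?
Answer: $92354$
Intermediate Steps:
$d = -122$ ($d = -135 + 13 = -122$)
$- 757 d = \left(-757\right) \left(-122\right) = 92354$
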